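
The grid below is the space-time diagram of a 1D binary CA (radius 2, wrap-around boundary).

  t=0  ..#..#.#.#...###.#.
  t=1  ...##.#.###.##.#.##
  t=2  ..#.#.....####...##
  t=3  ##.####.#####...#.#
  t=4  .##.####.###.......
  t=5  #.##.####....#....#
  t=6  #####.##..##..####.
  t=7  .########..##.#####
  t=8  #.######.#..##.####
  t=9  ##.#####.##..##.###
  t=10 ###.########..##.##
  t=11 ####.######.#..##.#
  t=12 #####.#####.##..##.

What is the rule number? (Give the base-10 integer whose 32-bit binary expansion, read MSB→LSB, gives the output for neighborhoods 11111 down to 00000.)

  #####|#  b31=1 t=3,i=10
  ####.|#  b30=1 t=2,i=12
  ###.#|#  b29=1 t=0,i=15
  ###..|.  b28=0 t=2,i=13
  ##.##|#  b27=1 t=1,i=11
  ##.#.|.  b26=0 t=0,i=16
  ##..#|#  b25=1 t=2,i=0
  ##...|.  b24=0 t=1,i=0
  #.###|.  b23=0 t=1,i=8
  #.##.|#  b22=1 t=1,i=12
  #.#.#|.  b21=0 t=0,i=7
  #.#..|#  b20=1 t=0,i=9
  #..##|.  b19=0 t=6,i=9
  #..#.|#  b18=1 t=0,i=4
  #...#|.  b17=0 t=0,i=0
  #....|#  b16=1 t=2,i=6
  .####|#  b15=1 t=2,i=11
  .###.|.  b14=0 t=0,i=14
  .##.#|#  b13=1 t=1,i=4
  .##..|#  b12=1 t=1,i=18
  .#.##|.  b11=0 t=1,i=7
  .#.#.|#  b10=1 t=0,i=6
  .#..#|#  b9=1 t=0,i=3
  .#...|#  b8=1 t=0,i=10
  ..###|#  b7=1 t=0,i=13
  ..##.|.  b6=0 t=1,i=3
  ..#.#|.  b5=0 t=0,i=5
  ..#..|.  b4=0 t=0,i=2
  ...##|#  b3=1 t=0,i=12
  ...#.|.  b2=0 t=0,i=1
  ....#|#  b1=1 t=2,i=8
  .....|.  b0=0 t=2,i=7
  bits 11101010010101011011011110001010 = 3931486090

3931486090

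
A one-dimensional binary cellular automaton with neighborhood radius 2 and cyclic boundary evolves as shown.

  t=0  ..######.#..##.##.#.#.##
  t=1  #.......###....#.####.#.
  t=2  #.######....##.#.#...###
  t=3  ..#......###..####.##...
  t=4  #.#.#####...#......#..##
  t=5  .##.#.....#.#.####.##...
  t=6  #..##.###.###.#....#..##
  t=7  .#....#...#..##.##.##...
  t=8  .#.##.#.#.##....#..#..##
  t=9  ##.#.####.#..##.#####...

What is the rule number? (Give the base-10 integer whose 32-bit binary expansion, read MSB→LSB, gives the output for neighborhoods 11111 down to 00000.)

116852283

  nb #####: next=.  (t=0,i=4, bit31=0)
  nb ####.: next=.  (t=0,i=6, bit30=0)
  nb ###.#: next=.  (t=0,i=7, bit29=0)
  nb ###..: next=.  (t=1,i=10, bit28=0)
  nb ##.##: next=.  (t=0,i=14, bit27=0)
  nb ##.#.: next=#  (t=0,i=8, bit26=1)
  nb ##..#: next=#  (t=0,i=0, bit25=1)
  nb ##...: next=.  (t=1,i=11, bit24=0)
  nb #.###: next=#  (t=1,i=17, bit23=1)
  nb #.##.: next=#  (t=0,i=15, bit22=1)
  nb #.#.#: next=#  (t=0,i=18, bit21=1)
  nb #.#..: next=#  (t=0,i=9, bit20=1)
  nb #..##: next=.  (t=0,i=1, bit19=0)
  nb #..#.: next=#  (t=8,i=18, bit18=1)
  nb #...#: next=#  (t=2,i=19, bit17=1)
  nb #....: next=#  (t=1,i=2, bit16=1)
  nb .####: next=.  (t=0,i=3, bit15=0)
  nb .###.: next=.  (t=1,i=9, bit14=0)
  nb .##.#: next=.  (t=0,i=13, bit13=0)
  nb .##..: next=.  (t=0,i=23, bit12=0)
  nb .#.##: next=.  (t=0,i=21, bit11=0)
  nb .#.#.: next=#  (t=0,i=19, bit10=1)
  nb .#..#: next=#  (t=0,i=10, bit9=1)
  nb .#...: next=.  (t=1,i=1, bit8=0)
  nb ..###: next=.  (t=0,i=2, bit7=0)
  nb ..##.: next=.  (t=0,i=12, bit6=0)
  nb ..#.#: next=#  (t=1,i=15, bit5=1)
  nb ..#..: next=#  (t=3,i=2, bit4=1)
  nb ...##: next=#  (t=1,i=7, bit3=1)
  nb ...#.: next=.  (t=1,i=14, bit2=0)
  nb ....#: next=#  (t=1,i=6, bit1=1)
  nb .....: next=#  (t=1,i=3, bit0=1)
  bits 00000110111101110000011000111011 = 116852283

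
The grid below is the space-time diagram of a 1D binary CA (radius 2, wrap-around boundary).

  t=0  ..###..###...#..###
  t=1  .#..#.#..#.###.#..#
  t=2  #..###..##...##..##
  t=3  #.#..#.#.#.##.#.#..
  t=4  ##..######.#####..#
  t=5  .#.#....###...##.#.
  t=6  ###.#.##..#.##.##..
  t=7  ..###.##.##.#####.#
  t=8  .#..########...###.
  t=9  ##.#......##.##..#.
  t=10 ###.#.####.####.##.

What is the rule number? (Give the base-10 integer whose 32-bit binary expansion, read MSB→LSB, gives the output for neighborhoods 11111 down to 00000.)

  #####|.  b31=0 t=4,i=6
  ####.|#  b30=1 t=4,i=8
  ###.#|#  b29=1 t=1,i=13
  ###..|#  b28=1 t=0,i=4
  ##.##|#  b27=1 t=4,i=10
  ##.#.|#  b26=1 t=1,i=14
  ##..#|.  b25=0 t=0,i=0
  ##...|.  b24=0 t=0,i=10
  #.###|.  b23=0 t=1,i=11
  #.##.|#  b22=1 t=3,i=11
  #.#.#|#  b21=1 t=3,i=7
  #.#..|.  b20=0 t=1,i=1
  #..##|#  b19=1 t=0,i=1
  #..#.|#  b18=1 t=1,i=3
  #...#|#  b17=1 t=0,i=11
  #....|.  b16=0 t=5,i=5
  .####|.  b15=0 t=4,i=5
  .###.|.  b14=0 t=0,i=3
  .##.#|#  b13=1 t=3,i=12
  .##..|#  b12=1 t=2,i=9
  .#.##|.  b11=0 t=1,i=10
  .#.#.|#  b10=1 t=1,i=0
  .#..#|.  b9=0 t=0,i=14
  .#...|#  b8=1 t=5,i=4
  ..###|.  b7=0 t=0,i=2
  ..##.|.  b6=0 t=2,i=8
  ..#.#|#  b5=1 t=1,i=4
  ..#..|#  b4=1 t=0,i=13
  ...##|#  b3=1 t=2,i=12
  ...#.|#  b2=1 t=0,i=12
  ....#|#  b1=1 t=5,i=6
  .....|#  b0=1 t=9,i=6
  bits 01111100011011100011010100111111 = 2087597375

2087597375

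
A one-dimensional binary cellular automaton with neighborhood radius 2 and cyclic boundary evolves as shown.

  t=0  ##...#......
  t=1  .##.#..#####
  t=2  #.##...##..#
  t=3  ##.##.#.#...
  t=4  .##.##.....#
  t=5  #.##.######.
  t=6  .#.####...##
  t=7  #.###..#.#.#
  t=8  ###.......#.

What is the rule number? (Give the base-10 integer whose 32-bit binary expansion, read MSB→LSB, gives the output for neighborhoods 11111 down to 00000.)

763476111

  ##### -> .   bit 31 = 0  t=1,i=9
  ####. -> .   bit 30 = 0  t=1,i=10
  ###.# -> #   bit 29 = 1  t=1,i=11
  ###.. -> .   bit 28 = 0  t=6,i=6
  ##.## -> #   bit 27 = 1  t=1,i=0
  ##.#. -> #   bit 26 = 1  t=1,i=3
  ##..# -> .   bit 25 = 0  t=2,i=9
  ##... -> #   bit 24 = 1  t=0,i=2
  #.### -> #   bit 23 = 1  t=5,i=5
  #.##. -> .   bit 22 = 0  t=1,i=1
  #.#.# -> .   bit 21 = 0  t=3,i=6
  #.#.. -> .   bit 20 = 0  t=1,i=4
  #..## -> .   bit 19 = 0  t=1,i=6
  #..#. -> .   bit 18 = 0  t=7,i=6
  #...# -> .   bit 17 = 0  t=0,i=3
  #.... -> #   bit 16 = 1  t=0,i=7
  .#### -> #   bit 15 = 1  t=1,i=8
  .###. -> .   bit 14 = 0  t=7,i=3
  .##.# -> #   bit 13 = 1  t=1,i=2
  .##.. -> #   bit 12 = 1  t=0,i=1
  .#.## -> #   bit 11 = 1  t=4,i=0
  .#.#. -> .   bit 10 = 0  t=3,i=7
  .#..# -> .   bit 9 = 0  t=1,i=5
  .#... -> .   bit 8 = 0  t=0,i=6
  ..### -> #   bit 7 = 1  t=1,i=7
  ..##. -> .   bit 6 = 0  t=0,i=0
  ..#.# -> .   bit 5 = 0  t=4,i=11
  ..#.. -> .   bit 4 = 0  t=0,i=5
  ...## -> #   bit 3 = 1  t=0,i=11
  ...#. -> #   bit 2 = 1  t=0,i=4
  ....# -> #   bit 1 = 1  t=0,i=10
  ..... -> #   bit 0 = 1  t=0,i=8
  bits 00101101100000011011100010001111 = 763476111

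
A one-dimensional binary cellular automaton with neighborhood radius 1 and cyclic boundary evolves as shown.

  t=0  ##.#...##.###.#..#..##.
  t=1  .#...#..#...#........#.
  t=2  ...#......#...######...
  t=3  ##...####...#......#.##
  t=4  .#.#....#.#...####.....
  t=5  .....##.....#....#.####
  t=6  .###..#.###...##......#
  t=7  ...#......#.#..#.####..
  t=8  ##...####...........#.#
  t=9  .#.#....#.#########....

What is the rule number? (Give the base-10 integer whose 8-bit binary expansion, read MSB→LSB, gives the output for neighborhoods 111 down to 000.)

65

  ### -> .   bit 7 = 0  t=0,i=11
  ##. -> #   bit 6 = 1  t=0,i=1
  #.# -> .   bit 5 = 0  t=0,i=2
  #.. -> .   bit 4 = 0  t=0,i=4
  .## -> .   bit 3 = 0  t=0,i=0
  .#. -> .   bit 2 = 0  t=0,i=3
  ..# -> .   bit 1 = 0  t=0,i=6
  ... -> #   bit 0 = 1  t=0,i=5
  bits 01000001 = 65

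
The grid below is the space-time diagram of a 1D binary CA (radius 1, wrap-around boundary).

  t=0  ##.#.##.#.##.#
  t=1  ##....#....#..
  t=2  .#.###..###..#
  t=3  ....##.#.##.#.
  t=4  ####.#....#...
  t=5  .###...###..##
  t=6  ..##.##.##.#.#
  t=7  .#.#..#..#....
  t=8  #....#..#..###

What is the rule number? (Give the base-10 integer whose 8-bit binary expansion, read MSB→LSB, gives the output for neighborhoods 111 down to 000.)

195

  nb ###: next=#  (t=0,i=0, bit7=1)
  nb ##.: next=#  (t=0,i=1, bit6=1)
  nb #.#: next=.  (t=0,i=2, bit5=0)
  nb #..: next=.  (t=1,i=2, bit4=0)
  nb .##: next=.  (t=0,i=5, bit3=0)
  nb .#.: next=.  (t=0,i=3, bit2=0)
  nb ..#: next=#  (t=1,i=5, bit1=1)
  nb ...: next=#  (t=1,i=3, bit0=1)
  bits 11000011 = 195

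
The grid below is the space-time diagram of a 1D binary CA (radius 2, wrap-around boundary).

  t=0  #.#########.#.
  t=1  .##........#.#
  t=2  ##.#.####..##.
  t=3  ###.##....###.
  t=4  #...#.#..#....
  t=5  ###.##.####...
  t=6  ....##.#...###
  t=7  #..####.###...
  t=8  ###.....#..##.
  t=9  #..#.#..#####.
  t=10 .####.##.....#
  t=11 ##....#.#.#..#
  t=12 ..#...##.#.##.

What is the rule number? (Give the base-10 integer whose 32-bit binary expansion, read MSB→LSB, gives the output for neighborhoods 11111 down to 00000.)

97398649

  [31] ##### => .  t=0,i=4
  [30] ####. => .  t=0,i=9
  [29] ###.# => .  t=0,i=10
  [28] ###.. => .  t=2,i=8
  [27] ##.## => .  t=2,i=13
  [26] ##.#. => #  t=0,i=11
  [25] ##..# => .  t=2,i=9
  [24] ##... => #  t=1,i=3
  [23] #.### => #  t=0,i=2
  [22] #.##. => #  t=1,i=1
  [21] #.#.# => .  t=0,i=0
  [20] #.#.. => .  t=4,i=6
  [19] #..## => #  t=2,i=10
  [18] #..#. => #  t=4,i=8
  [17] #...# => #  t=4,i=2
  [16] #.... => .  t=1,i=4
  [15] .#### => .  t=0,i=3
  [14] .###. => .  t=3,i=1
  [13] .##.# => #  t=2,i=1
  [12] .##.. => .  t=1,i=2
  [11] .#.## => #  t=0,i=1
  [10] .#.#. => #  t=0,i=13
  [9] .#..# => #  t=4,i=7
  [8] .#... => #  t=4,i=1
  [7] ..### => .  t=3,i=10
  [6] ..##. => #  t=2,i=11
  [5] ..#.# => #  t=1,i=11
  [4] ..#.. => #  t=4,i=0
  [3] ...## => #  t=3,i=9
  [2] ...#. => .  t=1,i=10
  [1] ....# => .  t=1,i=9
  [0] ..... => #  t=1,i=5
  bits 00000101110011100010111101111001 = 97398649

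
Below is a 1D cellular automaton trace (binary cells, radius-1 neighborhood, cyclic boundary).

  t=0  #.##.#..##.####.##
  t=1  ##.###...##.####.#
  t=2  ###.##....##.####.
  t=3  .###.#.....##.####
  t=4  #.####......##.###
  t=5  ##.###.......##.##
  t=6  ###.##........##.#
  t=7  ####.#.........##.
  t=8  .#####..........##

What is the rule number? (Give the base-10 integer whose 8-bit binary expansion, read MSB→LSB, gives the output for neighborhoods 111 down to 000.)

  ### -> #   bit 7 = 1  t=0,i=12
  ##. -> #   bit 6 = 1  t=0,i=0
  #.# -> #   bit 5 = 1  t=0,i=1
  #.. -> .   bit 4 = 0  t=0,i=6
  .## -> .   bit 3 = 0  t=0,i=2
  .#. -> #   bit 2 = 1  t=0,i=5
  ..# -> .   bit 1 = 0  t=0,i=7
  ... -> .   bit 0 = 0  t=1,i=7
  bits 11100100 = 228

228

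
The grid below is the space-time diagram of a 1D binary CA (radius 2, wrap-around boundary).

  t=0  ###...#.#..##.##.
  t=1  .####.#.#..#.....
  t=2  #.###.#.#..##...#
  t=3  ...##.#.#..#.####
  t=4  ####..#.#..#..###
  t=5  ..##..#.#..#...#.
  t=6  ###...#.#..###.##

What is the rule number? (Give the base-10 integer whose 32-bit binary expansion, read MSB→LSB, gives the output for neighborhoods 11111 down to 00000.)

  ##### -> .   bit 31 = 0  t=4,i=0
  ####. -> #   bit 30 = 1  t=1,i=3
  ###.# -> #   bit 29 = 1  t=1,i=4
  ###.. -> #   bit 28 = 1  t=0,i=2
  ##.## -> .   bit 27 = 0  t=0,i=13
  ##.#. -> .   bit 26 = 0  t=1,i=5
  ##..# -> .   bit 25 = 0  t=4,i=4
  ##... -> #   bit 24 = 1  t=0,i=3
  #.### -> .   bit 23 = 0  t=0,i=0
  #.##. -> .   bit 22 = 0  t=0,i=14
  #.#.# -> #   bit 21 = 1  t=1,i=6
  #.#.. -> #   bit 20 = 1  t=0,i=8
  #..## -> .   bit 19 = 0  t=0,i=10
  #..#. -> .   bit 18 = 0  t=1,i=10
  #...# -> #   bit 17 = 1  t=0,i=4
  #.... -> .   bit 16 = 0  t=1,i=13
  .#### -> #   bit 15 = 1  t=1,i=2
  .###. -> #   bit 14 = 1  t=0,i=1
  .##.# -> .   bit 13 = 0  t=0,i=12
  .##.. -> .   bit 12 = 0  t=2,i=12
  .#.## -> .   bit 11 = 0  t=3,i=12
  .#.#. -> .   bit 10 = 0  t=0,i=7
  .#..# -> .   bit 9 = 0  t=0,i=9
  .#... -> #   bit 8 = 1  t=1,i=12
  ..### -> .   bit 7 = 0  t=1,i=1
  ..##. -> #   bit 6 = 1  t=0,i=11
  ..#.# -> #   bit 5 = 1  t=0,i=6
  ..#.. -> #   bit 4 = 1  t=1,i=11
  ...## -> #   bit 3 = 1  t=1,i=0
  ...#. -> .   bit 2 = 0  t=0,i=5
  ....# -> #   bit 1 = 1  t=1,i=16
  ..... -> .   bit 0 = 0  t=1,i=14
  bits 01110001001100101100000101111010 = 1899151738

1899151738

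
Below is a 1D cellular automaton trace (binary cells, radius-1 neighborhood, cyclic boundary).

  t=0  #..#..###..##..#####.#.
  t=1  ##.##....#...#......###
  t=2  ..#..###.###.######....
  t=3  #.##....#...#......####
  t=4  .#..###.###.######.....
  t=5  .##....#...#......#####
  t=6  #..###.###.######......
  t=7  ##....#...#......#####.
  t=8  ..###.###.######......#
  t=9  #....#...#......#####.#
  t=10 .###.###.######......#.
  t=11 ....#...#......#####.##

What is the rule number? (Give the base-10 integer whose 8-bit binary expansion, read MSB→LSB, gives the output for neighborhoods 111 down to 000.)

  [7] ### => .  t=0,i=7
  [6] ##. => .  t=0,i=8
  [5] #.# => #  t=0,i=20
  [4] #.. => #  t=0,i=1
  [3] .## => .  t=0,i=6
  [2] .#. => #  t=0,i=0
  [1] ..# => .  t=0,i=2
  [0] ... => #  t=1,i=6
  bits 00110101 = 53

53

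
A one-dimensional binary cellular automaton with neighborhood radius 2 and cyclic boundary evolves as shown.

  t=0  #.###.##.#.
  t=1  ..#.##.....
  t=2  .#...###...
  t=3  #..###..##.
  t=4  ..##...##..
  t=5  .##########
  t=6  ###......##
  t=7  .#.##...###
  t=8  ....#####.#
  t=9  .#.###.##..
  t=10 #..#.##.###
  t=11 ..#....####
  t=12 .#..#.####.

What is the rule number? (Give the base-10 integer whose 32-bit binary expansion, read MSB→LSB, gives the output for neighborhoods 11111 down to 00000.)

1771016396

  [31] ##### => .  t=5,i=3
  [30] ####. => #  t=5,i=9
  [29] ###.# => #  t=0,i=4
  [28] ###.. => .  t=2,i=7
  [27] ##.## => #  t=0,i=5
  [26] ##.#. => .  t=0,i=8
  [25] ##..# => .  t=3,i=6
  [24] ##... => #  t=1,i=6
  [23] #.### => #  t=0,i=2
  [22] #.##. => .  t=0,i=6
  [21] #.#.# => .  t=0,i=0
  [20] #.#.. => .  t=3,i=0
  [19] #..## => #  t=3,i=2
  [18] #..#. => #  t=10,i=2
  [17] #...# => #  t=2,i=3
  [16] #.... => #  t=1,i=7
  [15] .#### => #  t=5,i=2
  [14] .###. => .  t=0,i=3
  [13] .##.# => .  t=0,i=7
  [12] .##.. => #  t=1,i=5
  [11] .#.## => .  t=0,i=1
  [10] .#.#. => .  t=0,i=10
  [9] .#..# => .  t=3,i=1
  [8] .#... => .  t=2,i=2
  [7] ..### => #  t=2,i=5
  [6] ..##. => #  t=3,i=8
  [5] ..#.# => .  t=1,i=2
  [4] ..#.. => .  t=2,i=1
  [3] ...## => #  t=2,i=4
  [2] ...#. => #  t=1,i=1
  [1] ....# => .  t=1,i=0
  [0] ..... => .  t=1,i=8
  bits 01101001100011111001000011001100 = 1771016396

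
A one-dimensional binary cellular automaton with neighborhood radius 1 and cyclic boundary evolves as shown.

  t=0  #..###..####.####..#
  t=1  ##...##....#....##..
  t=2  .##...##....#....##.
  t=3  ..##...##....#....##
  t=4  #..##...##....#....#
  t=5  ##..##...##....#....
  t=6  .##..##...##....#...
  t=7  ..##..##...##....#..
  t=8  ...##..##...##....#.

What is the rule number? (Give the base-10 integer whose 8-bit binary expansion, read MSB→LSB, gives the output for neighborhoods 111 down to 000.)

80

  ### -> .   bit 7 = 0  t=0,i=4
  ##. -> #   bit 6 = 1  t=0,i=0
  #.# -> .   bit 5 = 0  t=0,i=12
  #.. -> #   bit 4 = 1  t=0,i=1
  .## -> .   bit 3 = 0  t=0,i=3
  .#. -> .   bit 2 = 0  t=1,i=11
  ..# -> .   bit 1 = 0  t=0,i=2
  ... -> .   bit 0 = 0  t=1,i=3
  bits 01010000 = 80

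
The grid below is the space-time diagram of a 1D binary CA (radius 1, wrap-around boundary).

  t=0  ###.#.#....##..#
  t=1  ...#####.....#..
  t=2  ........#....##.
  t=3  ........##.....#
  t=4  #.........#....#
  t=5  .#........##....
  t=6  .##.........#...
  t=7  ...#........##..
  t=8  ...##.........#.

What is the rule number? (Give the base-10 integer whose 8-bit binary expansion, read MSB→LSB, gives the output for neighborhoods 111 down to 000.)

  ### -> .   bit 7 = 0  t=0,i=0
  ##. -> .   bit 6 = 0  t=0,i=2
  #.# -> #   bit 5 = 1  t=0,i=3
  #.. -> #   bit 4 = 1  t=0,i=7
  .## -> .   bit 3 = 0  t=0,i=11
  .#. -> #   bit 2 = 1  t=0,i=4
  ..# -> .   bit 1 = 0  t=0,i=10
  ... -> .   bit 0 = 0  t=0,i=8
  bits 00110100 = 52

52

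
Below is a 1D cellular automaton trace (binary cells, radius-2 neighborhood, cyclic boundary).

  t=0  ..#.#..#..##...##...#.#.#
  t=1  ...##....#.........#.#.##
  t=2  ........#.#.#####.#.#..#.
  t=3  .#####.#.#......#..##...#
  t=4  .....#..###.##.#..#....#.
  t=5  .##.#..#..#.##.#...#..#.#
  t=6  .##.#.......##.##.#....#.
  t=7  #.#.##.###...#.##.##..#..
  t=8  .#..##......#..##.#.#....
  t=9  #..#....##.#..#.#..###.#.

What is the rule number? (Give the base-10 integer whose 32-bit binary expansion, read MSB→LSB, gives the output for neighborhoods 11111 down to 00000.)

576201989

  ##### -> .   bit 31 = 0  t=2,i=14
  ####. -> .   bit 30 = 0  t=2,i=15
  ###.# -> #   bit 29 = 1  t=2,i=16
  ###.. -> .   bit 28 = 0  t=7,i=9
  ##.## -> .   bit 27 = 0  t=4,i=11
  ##.#. -> .   bit 26 = 0  t=2,i=17
  ##..# -> #   bit 25 = 1  t=7,i=20
  ##... -> .   bit 24 = 0  t=0,i=12
  #.### -> .   bit 23 = 0  t=2,i=12
  #.##. -> #   bit 22 = 1  t=1,i=23
  #.#.# -> .   bit 21 = 0  t=0,i=22
  #.#.. -> #   bit 20 = 1  t=0,i=4
  #..## -> #   bit 19 = 1  t=0,i=9
  #..#. -> .   bit 18 = 0  t=0,i=1
  #...# -> .   bit 17 = 0  t=0,i=13
  #.... -> .   bit 16 = 0  t=1,i=6
  .#### -> .   bit 15 = 0  t=2,i=13
  .###. -> .   bit 14 = 0  t=4,i=9
  .##.# -> #   bit 13 = 1  t=4,i=13
  .##.. -> .   bit 12 = 0  t=0,i=11
  .#.## -> .   bit 11 = 0  t=1,i=22
  .#.#. -> #   bit 10 = 1  t=0,i=3
  .#..# -> .   bit 9 = 0  t=0,i=0
  .#... -> #   bit 8 = 1  t=1,i=10
  ..### -> .   bit 7 = 0  t=4,i=8
  ..##. -> .   bit 6 = 0  t=0,i=10
  ..#.# -> .   bit 5 = 0  t=0,i=2
  ..#.. -> .   bit 4 = 0  t=0,i=7
  ...## -> .   bit 3 = 0  t=0,i=14
  ...#. -> #   bit 2 = 1  t=0,i=19
  ....# -> .   bit 1 = 0  t=1,i=7
  ..... -> #   bit 0 = 1  t=1,i=12
  bits 00100010010110000010010100000101 = 576201989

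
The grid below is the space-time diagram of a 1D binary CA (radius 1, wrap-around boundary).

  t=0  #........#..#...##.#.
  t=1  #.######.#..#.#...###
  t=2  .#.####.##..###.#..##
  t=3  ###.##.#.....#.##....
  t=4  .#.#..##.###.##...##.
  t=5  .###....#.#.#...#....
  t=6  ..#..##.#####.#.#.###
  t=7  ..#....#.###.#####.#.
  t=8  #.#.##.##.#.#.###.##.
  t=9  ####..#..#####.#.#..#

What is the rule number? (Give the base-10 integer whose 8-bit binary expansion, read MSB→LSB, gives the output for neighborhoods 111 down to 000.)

165

  nb ###: next=#  (t=1,i=3, bit7=1)
  nb ##.: next=.  (t=0,i=17, bit6=0)
  nb #.#: next=#  (t=0,i=18, bit5=1)
  nb #..: next=.  (t=0,i=1, bit4=0)
  nb .##: next=.  (t=0,i=16, bit3=0)
  nb .#.: next=#  (t=0,i=0, bit2=1)
  nb ..#: next=.  (t=0,i=8, bit1=0)
  nb ...: next=#  (t=0,i=2, bit0=1)
  bits 10100101 = 165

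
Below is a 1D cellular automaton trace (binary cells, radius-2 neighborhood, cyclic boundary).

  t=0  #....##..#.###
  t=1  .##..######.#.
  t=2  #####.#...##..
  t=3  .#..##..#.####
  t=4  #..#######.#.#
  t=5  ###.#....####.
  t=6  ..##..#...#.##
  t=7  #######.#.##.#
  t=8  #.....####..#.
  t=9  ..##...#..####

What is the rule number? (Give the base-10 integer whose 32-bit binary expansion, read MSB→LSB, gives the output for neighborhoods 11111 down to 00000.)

  #####|.  b31=0 t=1,i=7
  ####.|.  b30=0 t=0,i=13
  ###.#|#  b29=1 t=1,i=10
  ###..|.  b28=0 t=0,i=0
  ##.##|#  b27=1 t=5,i=13
  ##.#.|#  b26=1 t=1,i=11
  ##..#|#  b25=1 t=0,i=7
  ##...|#  b24=1 t=0,i=1
  #.###|.  b23=0 t=0,i=11
  #.##.|.  b22=0 t=4,i=13
  #.#.#|#  b21=1 t=4,i=11
  #.#..|.  b20=0 t=1,i=12
  #..##|#  b19=1 t=1,i=0
  #..#.|#  b18=1 t=0,i=8
  #...#|#  b17=1 t=2,i=8
  #....|#  b16=1 t=0,i=2
  .####|#  b15=1 t=0,i=12
  .###.|.  b14=0 t=5,i=1
  .##.#|.  b13=0 t=7,i=11
  .##..|#  b12=1 t=0,i=6
  .#.##|#  b11=1 t=0,i=10
  .#.#.|#  b10=1 t=8,i=13
  .#..#|.  b9=0 t=1,i=13
  .#...|.  b8=0 t=2,i=7
  ..###|.  b7=0 t=1,i=5
  ..##.|#  b6=1 t=0,i=5
  ..#.#|#  b5=1 t=0,i=9
  ..#..|#  b4=1 t=6,i=6
  ...##|.  b3=0 t=0,i=4
  ...#.|.  b2=0 t=6,i=9
  ....#|.  b1=0 t=0,i=3
  .....|#  b0=1 t=8,i=3
  bits 00101111001011111001110001110001 = 791649393

791649393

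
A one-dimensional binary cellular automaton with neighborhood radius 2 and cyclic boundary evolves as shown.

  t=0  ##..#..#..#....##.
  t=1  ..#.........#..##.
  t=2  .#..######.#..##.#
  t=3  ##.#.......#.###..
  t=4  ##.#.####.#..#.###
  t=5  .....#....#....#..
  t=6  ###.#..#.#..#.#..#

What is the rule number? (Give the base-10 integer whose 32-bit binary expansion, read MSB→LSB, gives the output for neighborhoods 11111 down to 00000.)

  ##### -> .   bit 31 = 0  t=2,i=6
  ####. -> .   bit 30 = 0  t=2,i=8
  ###.# -> .   bit 29 = 0  t=2,i=9
  ###.. -> #   bit 28 = 1  t=3,i=15
  ##.## -> .   bit 27 = 0  t=0,i=17
  ##.#. -> .   bit 26 = 0  t=2,i=10
  ##..# -> #   bit 25 = 1  t=0,i=2
  ##... -> #   bit 24 = 1  t=1,i=17
  #.### -> #   bit 23 = 1  t=3,i=13
  #.##. -> .   bit 22 = 0  t=0,i=0
  #.#.# -> .   bit 21 = 0  t=2,i=17
  #.#.. -> #   bit 20 = 1  t=2,i=1
  #..## -> #   bit 19 = 1  t=1,i=14
  #..#. -> .   bit 18 = 0  t=0,i=3
  #...# -> .   bit 17 = 0  t=1,i=0
  #.... -> #   bit 16 = 1  t=0,i=12
  .#### -> .   bit 15 = 0  t=2,i=5
  .###. -> .   bit 14 = 0  t=3,i=14
  .##.# -> #   bit 13 = 1  t=0,i=16
  .##.. -> .   bit 12 = 0  t=0,i=1
  .#.## -> .   bit 11 = 0  t=3,i=12
  .#.#. -> #   bit 10 = 1  t=2,i=0
  .#..# -> .   bit 9 = 0  t=0,i=5
  .#... -> .   bit 8 = 0  t=0,i=11
  ..### -> .   bit 7 = 0  t=2,i=4
  ..##. -> #   bit 6 = 1  t=0,i=15
  ..#.# -> .   bit 5 = 0  t=3,i=11
  ..#.. -> .   bit 4 = 0  t=0,i=4
  ...## -> .   bit 3 = 0  t=0,i=14
  ...#. -> #   bit 2 = 1  t=1,i=1
  ....# -> .   bit 1 = 0  t=0,i=13
  ..... -> #   bit 0 = 1  t=1,i=5
  bits 00010011100110010010010001000101 = 328803397

328803397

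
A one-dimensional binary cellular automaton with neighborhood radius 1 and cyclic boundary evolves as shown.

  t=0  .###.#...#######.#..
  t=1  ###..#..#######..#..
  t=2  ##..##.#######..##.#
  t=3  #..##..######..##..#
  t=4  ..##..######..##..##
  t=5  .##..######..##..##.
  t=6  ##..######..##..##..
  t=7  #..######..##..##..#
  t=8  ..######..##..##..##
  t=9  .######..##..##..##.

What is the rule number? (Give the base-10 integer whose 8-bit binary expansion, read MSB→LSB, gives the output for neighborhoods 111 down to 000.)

142

  nb ###: next=#  (t=0,i=2, bit7=1)
  nb ##.: next=.  (t=0,i=3, bit6=0)
  nb #.#: next=.  (t=0,i=4, bit5=0)
  nb #..: next=.  (t=0,i=6, bit4=0)
  nb .##: next=#  (t=0,i=1, bit3=1)
  nb .#.: next=#  (t=0,i=5, bit2=1)
  nb ..#: next=#  (t=0,i=0, bit1=1)
  nb ...: next=.  (t=0,i=7, bit0=0)
  bits 10001110 = 142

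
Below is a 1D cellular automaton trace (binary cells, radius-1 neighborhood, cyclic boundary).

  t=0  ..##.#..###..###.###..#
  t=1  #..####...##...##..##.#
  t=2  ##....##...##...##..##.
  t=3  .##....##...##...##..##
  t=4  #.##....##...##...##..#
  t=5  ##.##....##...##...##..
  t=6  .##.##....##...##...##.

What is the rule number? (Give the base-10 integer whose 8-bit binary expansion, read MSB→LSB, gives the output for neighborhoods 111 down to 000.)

  ###|.  b7=0 t=0,i=9
  ##.|#  b6=1 t=0,i=3
  #.#|#  b5=1 t=0,i=4
  #..|#  b4=1 t=0,i=0
  .##|.  b3=0 t=0,i=2
  .#.|#  b2=1 t=0,i=5
  ..#|.  b1=0 t=0,i=1
  ...|.  b0=0 t=1,i=8
  bits 01110100 = 116

116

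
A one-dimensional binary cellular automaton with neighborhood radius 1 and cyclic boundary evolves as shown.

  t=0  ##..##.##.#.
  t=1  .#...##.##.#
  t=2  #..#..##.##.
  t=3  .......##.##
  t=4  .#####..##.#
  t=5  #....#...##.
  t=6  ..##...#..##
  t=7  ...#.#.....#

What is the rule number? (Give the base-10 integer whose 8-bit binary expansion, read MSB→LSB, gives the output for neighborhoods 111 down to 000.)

  [7] ### => .  t=4,i=2
  [6] ##. => #  t=0,i=1
  [5] #.# => #  t=0,i=6
  [4] #.. => .  t=0,i=2
  [3] .## => .  t=0,i=0
  [2] .#. => .  t=0,i=10
  [1] ..# => .  t=0,i=3
  [0] ... => #  t=1,i=3
  bits 01100001 = 97

97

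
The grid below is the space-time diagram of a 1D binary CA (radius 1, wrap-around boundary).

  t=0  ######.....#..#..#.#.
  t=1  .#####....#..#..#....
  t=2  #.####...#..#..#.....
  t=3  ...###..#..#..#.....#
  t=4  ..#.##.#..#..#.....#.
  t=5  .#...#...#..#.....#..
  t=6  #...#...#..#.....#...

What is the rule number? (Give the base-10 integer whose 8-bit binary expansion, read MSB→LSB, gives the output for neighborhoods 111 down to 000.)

  nb ###: next=#  (t=0,i=1, bit7=1)
  nb ##.: next=#  (t=0,i=5, bit6=1)
  nb #.#: next=.  (t=0,i=18, bit5=0)
  nb #..: next=.  (t=0,i=6, bit4=0)
  nb .##: next=.  (t=0,i=0, bit3=0)
  nb .#.: next=.  (t=0,i=11, bit2=0)
  nb ..#: next=#  (t=0,i=10, bit1=1)
  nb ...: next=.  (t=0,i=7, bit0=0)
  bits 11000010 = 194

194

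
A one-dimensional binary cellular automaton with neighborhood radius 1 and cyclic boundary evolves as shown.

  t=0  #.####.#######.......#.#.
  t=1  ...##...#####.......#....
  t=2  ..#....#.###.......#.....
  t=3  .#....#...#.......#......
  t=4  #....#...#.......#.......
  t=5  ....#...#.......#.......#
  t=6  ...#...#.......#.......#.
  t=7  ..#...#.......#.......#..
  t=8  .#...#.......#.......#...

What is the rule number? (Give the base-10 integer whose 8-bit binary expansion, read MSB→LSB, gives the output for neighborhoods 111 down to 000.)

  nb ###: next=#  (t=0,i=3, bit7=1)
  nb ##.: next=.  (t=0,i=5, bit6=0)
  nb #.#: next=.  (t=0,i=1, bit5=0)
  nb #..: next=.  (t=0,i=14, bit4=0)
  nb .##: next=.  (t=0,i=2, bit3=0)
  nb .#.: next=.  (t=0,i=0, bit2=0)
  nb ..#: next=#  (t=0,i=20, bit1=1)
  nb ...: next=.  (t=0,i=15, bit0=0)
  bits 10000010 = 130

130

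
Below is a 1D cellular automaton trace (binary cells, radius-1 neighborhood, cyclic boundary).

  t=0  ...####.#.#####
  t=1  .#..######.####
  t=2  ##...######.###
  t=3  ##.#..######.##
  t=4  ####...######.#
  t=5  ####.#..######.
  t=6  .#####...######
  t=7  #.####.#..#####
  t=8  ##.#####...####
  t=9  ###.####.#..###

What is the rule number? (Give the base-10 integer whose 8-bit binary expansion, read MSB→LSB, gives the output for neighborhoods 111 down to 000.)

229

  ### -> #   bit 7 = 1  t=0,i=4
  ##. -> #   bit 6 = 1  t=0,i=6
  #.# -> #   bit 5 = 1  t=0,i=7
  #.. -> .   bit 4 = 0  t=0,i=0
  .## -> .   bit 3 = 0  t=0,i=3
  .#. -> #   bit 2 = 1  t=0,i=8
  ..# -> .   bit 1 = 0  t=0,i=2
  ... -> #   bit 0 = 1  t=0,i=1
  bits 11100101 = 229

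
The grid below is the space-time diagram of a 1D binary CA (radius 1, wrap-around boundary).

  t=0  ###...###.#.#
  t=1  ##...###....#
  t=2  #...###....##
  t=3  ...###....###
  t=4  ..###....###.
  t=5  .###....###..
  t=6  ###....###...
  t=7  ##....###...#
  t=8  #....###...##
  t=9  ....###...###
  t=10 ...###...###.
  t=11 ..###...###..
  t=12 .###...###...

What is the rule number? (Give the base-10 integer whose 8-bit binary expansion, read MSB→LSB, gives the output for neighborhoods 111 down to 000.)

138

  ### -> #   bit 7 = 1  t=0,i=0
  ##. -> .   bit 6 = 0  t=0,i=2
  #.# -> .   bit 5 = 0  t=0,i=9
  #.. -> .   bit 4 = 0  t=0,i=3
  .## -> #   bit 3 = 1  t=0,i=6
  .#. -> .   bit 2 = 0  t=0,i=10
  ..# -> #   bit 1 = 1  t=0,i=5
  ... -> .   bit 0 = 0  t=0,i=4
  bits 10001010 = 138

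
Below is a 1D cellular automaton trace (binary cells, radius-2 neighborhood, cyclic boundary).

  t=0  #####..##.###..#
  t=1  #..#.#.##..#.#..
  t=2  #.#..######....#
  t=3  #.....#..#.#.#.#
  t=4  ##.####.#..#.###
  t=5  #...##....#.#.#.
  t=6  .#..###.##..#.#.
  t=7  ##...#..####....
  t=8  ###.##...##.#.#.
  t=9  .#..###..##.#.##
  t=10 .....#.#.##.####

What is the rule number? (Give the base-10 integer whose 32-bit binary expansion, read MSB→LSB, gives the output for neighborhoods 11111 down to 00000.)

1130690903

  #####|.  b31=0 t=0,i=1
  ####.|#  b30=1 t=0,i=3
  ###.#|.  b29=0 t=4,i=1
  ###..|.  b28=0 t=0,i=4
  ##.##|.  b27=0 t=0,i=9
  ##.#.|.  b26=0 t=2,i=1
  ##..#|#  b25=1 t=0,i=5
  ##...|#  b24=1 t=2,i=11
  #.###|.  b23=0 t=0,i=10
  #.##.|#  b22=1 t=1,i=7
  #.#.#|#  b21=1 t=1,i=5
  #.#..|.  b20=0 t=1,i=13
  #..##|.  b19=0 t=0,i=6
  #..#.|#  b18=1 t=1,i=2
  #...#|.  b17=0 t=5,i=2
  #....|.  b16=0 t=2,i=12
  .####|#  b15=1 t=0,i=0
  .###.|#  b14=1 t=0,i=11
  .##.#|#  b13=1 t=0,i=8
  .##..|#  b12=1 t=1,i=8
  .#.##|#  b11=1 t=1,i=6
  .#.#.|.  b10=0 t=1,i=4
  .#..#|.  b9=0 t=1,i=1
  .#...|#  b8=1 t=5,i=1
  ..###|.  b7=0 t=0,i=15
  ..##.|#  b6=1 t=0,i=7
  ..#.#|.  b5=0 t=1,i=3
  ..#..|#  b4=1 t=1,i=0
  ...##|.  b3=0 t=2,i=14
  ...#.|#  b2=1 t=3,i=5
  ....#|#  b1=1 t=2,i=13
  .....|#  b0=1 t=3,i=3
  bits 01000011011001001111100101010111 = 1130690903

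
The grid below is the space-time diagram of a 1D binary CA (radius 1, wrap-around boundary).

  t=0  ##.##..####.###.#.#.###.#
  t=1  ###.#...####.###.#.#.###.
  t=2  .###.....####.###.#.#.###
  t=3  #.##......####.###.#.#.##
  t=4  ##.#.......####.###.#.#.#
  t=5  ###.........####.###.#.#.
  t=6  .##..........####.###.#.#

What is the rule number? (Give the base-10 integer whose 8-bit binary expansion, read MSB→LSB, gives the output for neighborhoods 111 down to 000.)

224

  [7] ### => #  t=0,i=0
  [6] ##. => #  t=0,i=1
  [5] #.# => #  t=0,i=2
  [4] #.. => .  t=0,i=5
  [3] .## => .  t=0,i=3
  [2] .#. => .  t=0,i=16
  [1] ..# => .  t=0,i=6
  [0] ... => .  t=1,i=6
  bits 11100000 = 224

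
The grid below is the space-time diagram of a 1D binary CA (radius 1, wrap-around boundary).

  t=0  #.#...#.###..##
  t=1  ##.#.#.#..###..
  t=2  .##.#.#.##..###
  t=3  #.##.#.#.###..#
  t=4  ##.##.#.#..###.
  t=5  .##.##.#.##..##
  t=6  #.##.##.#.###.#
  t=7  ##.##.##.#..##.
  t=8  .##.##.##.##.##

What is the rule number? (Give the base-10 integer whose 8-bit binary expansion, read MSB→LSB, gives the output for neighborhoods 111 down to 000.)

  ### -> .   bit 7 = 0  t=0,i=9
  ##. -> #   bit 6 = 1  t=0,i=0
  #.# -> #   bit 5 = 1  t=0,i=1
  #.. -> #   bit 4 = 1  t=0,i=3
  .## -> .   bit 3 = 0  t=0,i=8
  .#. -> .   bit 2 = 0  t=0,i=2
  ..# -> #   bit 1 = 1  t=0,i=5
  ... -> .   bit 0 = 0  t=0,i=4
  bits 01110010 = 114

114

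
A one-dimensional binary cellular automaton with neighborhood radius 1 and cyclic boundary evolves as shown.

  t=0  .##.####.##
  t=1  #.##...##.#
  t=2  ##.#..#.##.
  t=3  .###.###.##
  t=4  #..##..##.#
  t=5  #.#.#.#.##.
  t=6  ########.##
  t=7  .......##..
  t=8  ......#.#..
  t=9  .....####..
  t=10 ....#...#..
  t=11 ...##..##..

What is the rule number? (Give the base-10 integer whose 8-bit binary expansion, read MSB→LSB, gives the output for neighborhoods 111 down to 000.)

  [7] ### => .  t=0,i=5
  [6] ##. => #  t=0,i=2
  [5] #.# => #  t=0,i=0
  [4] #.. => .  t=1,i=4
  [3] .## => .  t=0,i=1
  [2] .#. => #  t=2,i=3
  [1] ..# => #  t=1,i=6
  [0] ... => .  t=1,i=5
  bits 01100110 = 102

102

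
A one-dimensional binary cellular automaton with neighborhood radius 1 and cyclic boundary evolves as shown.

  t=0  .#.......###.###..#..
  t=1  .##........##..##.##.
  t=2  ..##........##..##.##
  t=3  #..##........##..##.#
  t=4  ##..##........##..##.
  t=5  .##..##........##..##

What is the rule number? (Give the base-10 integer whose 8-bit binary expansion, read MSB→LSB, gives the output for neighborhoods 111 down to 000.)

116

  ### -> .   bit 7 = 0  t=0,i=10
  ##. -> #   bit 6 = 1  t=0,i=11
  #.# -> #   bit 5 = 1  t=0,i=12
  #.. -> #   bit 4 = 1  t=0,i=2
  .## -> .   bit 3 = 0  t=0,i=9
  .#. -> #   bit 2 = 1  t=0,i=1
  ..# -> .   bit 1 = 0  t=0,i=0
  ... -> .   bit 0 = 0  t=0,i=3
  bits 01110100 = 116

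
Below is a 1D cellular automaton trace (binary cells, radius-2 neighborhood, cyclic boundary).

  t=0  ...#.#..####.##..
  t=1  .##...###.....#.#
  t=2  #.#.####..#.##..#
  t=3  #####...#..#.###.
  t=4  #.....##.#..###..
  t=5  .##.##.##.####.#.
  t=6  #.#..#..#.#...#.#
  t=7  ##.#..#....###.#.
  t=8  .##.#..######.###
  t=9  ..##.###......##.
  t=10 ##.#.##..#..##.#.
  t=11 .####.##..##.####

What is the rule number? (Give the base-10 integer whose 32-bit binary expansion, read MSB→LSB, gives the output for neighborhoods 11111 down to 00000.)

111901582

  ##### -> .   bit 31 = 0  t=3,i=2
  ####. -> .   bit 30 = 0  t=0,i=10
  ###.# -> .   bit 29 = 0  t=0,i=11
  ###.. -> .   bit 28 = 0  t=1,i=8
  ##.## -> .   bit 27 = 0  t=0,i=12
  ##.#. -> #   bit 26 = 1  t=2,i=1
  ##..# -> #   bit 25 = 1  t=2,i=8
  ##... -> .   bit 24 = 0  t=0,i=15
  #.### -> #   bit 23 = 1  t=2,i=4
  #.##. -> .   bit 22 = 0  t=0,i=13
  #.#.# -> #   bit 21 = 1  t=1,i=16
  #.#.. -> .   bit 20 = 0  t=0,i=5
  #..## -> #   bit 19 = 1  t=0,i=7
  #..#. -> .   bit 18 = 0  t=2,i=9
  #...# -> #   bit 17 = 1  t=1,i=4
  #.... -> #   bit 16 = 1  t=0,i=16
  .#### -> .   bit 15 = 0  t=0,i=9
  .###. -> #   bit 14 = 1  t=1,i=7
  .##.# -> #   bit 13 = 1  t=2,i=0
  .##.. -> #   bit 12 = 1  t=0,i=14
  .#.## -> #   bit 11 = 1  t=1,i=0
  .#.#. -> .   bit 10 = 0  t=0,i=4
  .#..# -> #   bit 9 = 1  t=0,i=6
  .#... -> #   bit 8 = 1  t=4,i=1
  ..### -> #   bit 7 = 1  t=0,i=8
  ..##. -> .   bit 6 = 0  t=2,i=16
  ..#.# -> .   bit 5 = 0  t=0,i=3
  ..#.. -> .   bit 4 = 0  t=3,i=8
  ...## -> #   bit 3 = 1  t=1,i=5
  ...#. -> #   bit 2 = 1  t=0,i=2
  ....# -> #   bit 1 = 1  t=0,i=1
  ..... -> .   bit 0 = 0  t=0,i=0
  bits 00000110101010110111101110001110 = 111901582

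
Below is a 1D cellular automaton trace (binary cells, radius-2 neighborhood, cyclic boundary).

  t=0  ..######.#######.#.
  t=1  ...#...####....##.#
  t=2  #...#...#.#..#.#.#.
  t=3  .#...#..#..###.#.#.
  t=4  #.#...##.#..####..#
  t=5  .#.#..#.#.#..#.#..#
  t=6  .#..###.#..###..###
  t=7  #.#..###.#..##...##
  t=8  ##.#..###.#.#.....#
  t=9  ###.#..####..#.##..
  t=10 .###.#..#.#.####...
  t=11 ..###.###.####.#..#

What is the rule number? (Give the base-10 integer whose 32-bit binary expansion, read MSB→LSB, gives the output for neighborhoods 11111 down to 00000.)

1021627235

  [31] ##### => .  t=0,i=4
  [30] ####. => .  t=0,i=6
  [29] ###.# => #  t=0,i=7
  [28] ###.. => #  t=1,i=10
  [27] ##.## => #  t=0,i=8
  [26] ##.#. => #  t=0,i=16
  [25] ##..# => .  t=4,i=16
  [24] ##... => .  t=1,i=11
  [23] #.### => #  t=0,i=9
  [22] #.##. => #  t=9,i=15
  [21] #.#.# => #  t=2,i=15
  [20] #.#.. => .  t=0,i=17
  [19] #..## => .  t=3,i=10
  [18] #..#. => #  t=2,i=12
  [17] #...# => .  t=0,i=0
  [16] #.... => .  t=1,i=12
  [15] .#### => #  t=0,i=3
  [14] .###. => #  t=3,i=12
  [13] .##.# => .  t=1,i=16
  [12] .##.. => .  t=7,i=13
  [11] .#.## => #  t=9,i=14
  [10] .#.#. => .  t=2,i=9
  [9] .#..# => #  t=2,i=11
  [8] .#... => #  t=0,i=18
  [7] ..### => .  t=0,i=2
  [6] ..##. => #  t=1,i=15
  [5] ..#.# => #  t=2,i=8
  [4] ..#.. => .  t=1,i=3
  [3] ...## => .  t=0,i=1
  [2] ...#. => .  t=1,i=2
  [1] ....# => #  t=1,i=13
  [0] ..... => #  t=8,i=15
  bits 00111100111001001100101101100011 = 1021627235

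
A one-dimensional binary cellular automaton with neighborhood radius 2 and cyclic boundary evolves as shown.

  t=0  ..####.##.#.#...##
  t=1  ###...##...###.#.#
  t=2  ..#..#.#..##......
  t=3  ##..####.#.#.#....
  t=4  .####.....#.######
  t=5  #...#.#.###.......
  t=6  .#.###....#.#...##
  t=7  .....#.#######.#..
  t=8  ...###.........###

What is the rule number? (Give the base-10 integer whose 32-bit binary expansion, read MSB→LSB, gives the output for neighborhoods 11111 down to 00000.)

442308014

  nb #####: next=.  (t=4,i=14, bit31=0)
  nb ####.: next=.  (t=0,i=4, bit30=0)
  nb ###.#: next=.  (t=0,i=5, bit29=0)
  nb ###..: next=#  (t=1,i=2, bit28=1)
  nb ##.##: next=#  (t=0,i=6, bit27=1)
  nb ##.#.: next=.  (t=0,i=9, bit26=0)
  nb ##..#: next=#  (t=0,i=0, bit25=1)
  nb ##...: next=.  (t=1,i=3, bit24=0)
  nb #.###: next=.  (t=1,i=17, bit23=0)
  nb #.##.: next=#  (t=0,i=7, bit22=1)
  nb #.#.#: next=.  (t=0,i=10, bit21=0)
  nb #.#..: next=#  (t=0,i=12, bit20=1)
  nb #..##: next=#  (t=0,i=1, bit19=1)
  nb #..#.: next=#  (t=2,i=4, bit18=1)
  nb #...#: next=.  (t=0,i=14, bit17=0)
  nb #....: next=#  (t=2,i=13, bit16=1)
  nb .####: next=.  (t=0,i=3, bit15=0)
  nb .###.: next=.  (t=1,i=12, bit14=0)
  nb .##.#: next=.  (t=0,i=8, bit13=0)
  nb .##..: next=#  (t=0,i=17, bit12=1)
  nb .#.##: next=.  (t=1,i=16, bit11=0)
  nb .#.#.: next=#  (t=0,i=11, bit10=1)
  nb .#..#: next=.  (t=2,i=3, bit9=0)
  nb .#...: next=#  (t=0,i=13, bit8=1)
  nb ..###: next=#  (t=0,i=2, bit7=1)
  nb ..##.: next=.  (t=0,i=16, bit6=0)
  nb ..#.#: next=#  (t=2,i=5, bit5=1)
  nb ..#..: next=.  (t=2,i=2, bit4=0)
  nb ...##: next=#  (t=0,i=15, bit3=1)
  nb ...#.: next=#  (t=2,i=1, bit2=1)
  nb ....#: next=#  (t=2,i=0, bit1=1)
  nb .....: next=.  (t=2,i=14, bit0=0)
  bits 00011010010111010001010110101110 = 442308014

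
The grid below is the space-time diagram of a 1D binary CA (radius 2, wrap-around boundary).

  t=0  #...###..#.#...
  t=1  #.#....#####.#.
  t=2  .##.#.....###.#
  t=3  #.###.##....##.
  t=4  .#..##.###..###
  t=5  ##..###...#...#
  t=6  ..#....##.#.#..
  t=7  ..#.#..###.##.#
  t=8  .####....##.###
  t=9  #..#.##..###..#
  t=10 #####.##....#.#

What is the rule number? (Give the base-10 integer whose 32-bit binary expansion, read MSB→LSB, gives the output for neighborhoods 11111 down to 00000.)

  nb #####: next=.  (t=1,i=9, bit31=0)
  nb ####.: next=#  (t=1,i=10, bit30=1)
  nb ###.#: next=#  (t=1,i=11, bit29=1)
  nb ###..: next=.  (t=0,i=6, bit28=0)
  nb ##.##: next=#  (t=3,i=5, bit27=1)
  nb ##.#.: next=#  (t=1,i=12, bit26=1)
  nb ##..#: next=#  (t=0,i=7, bit25=1)
  nb ##...: next=#  (t=3,i=8, bit24=1)
  nb #.###: next=.  (t=3,i=2, bit23=0)
  nb #.##.: next=.  (t=2,i=1, bit22=0)
  nb #.#.#: next=.  (t=1,i=0, bit21=0)
  nb #.#..: next=#  (t=0,i=11, bit20=1)
  nb #..##: next=.  (t=4,i=3, bit19=0)
  nb #..#.: next=#  (t=0,i=8, bit18=1)
  nb #...#: next=#  (t=0,i=2, bit17=1)
  nb #....: next=#  (t=1,i=4, bit16=1)
  nb .####: next=.  (t=1,i=8, bit15=0)
  nb .###.: next=.  (t=0,i=5, bit14=0)
  nb .##.#: next=#  (t=2,i=2, bit13=1)
  nb .##..: next=#  (t=3,i=7, bit12=1)
  nb .#.##: next=#  (t=2,i=0, bit11=1)
  nb .#.#.: next=#  (t=0,i=10, bit10=1)
  nb .#..#: next=.  (t=4,i=2, bit9=0)
  nb .#...: next=.  (t=0,i=1, bit8=0)
  nb ..###: next=.  (t=0,i=4, bit7=0)
  nb ..##.: next=#  (t=3,i=12, bit6=1)
  nb ..#.#: next=#  (t=0,i=9, bit5=1)
  nb ..#..: next=#  (t=0,i=0, bit4=1)
  nb ...##: next=.  (t=0,i=3, bit3=0)
  nb ...#.: next=.  (t=0,i=14, bit2=0)
  nb ....#: next=.  (t=1,i=5, bit1=0)
  nb .....: next=#  (t=2,i=7, bit0=1)
  bits 01101111000101110011110001110001 = 1863793777

1863793777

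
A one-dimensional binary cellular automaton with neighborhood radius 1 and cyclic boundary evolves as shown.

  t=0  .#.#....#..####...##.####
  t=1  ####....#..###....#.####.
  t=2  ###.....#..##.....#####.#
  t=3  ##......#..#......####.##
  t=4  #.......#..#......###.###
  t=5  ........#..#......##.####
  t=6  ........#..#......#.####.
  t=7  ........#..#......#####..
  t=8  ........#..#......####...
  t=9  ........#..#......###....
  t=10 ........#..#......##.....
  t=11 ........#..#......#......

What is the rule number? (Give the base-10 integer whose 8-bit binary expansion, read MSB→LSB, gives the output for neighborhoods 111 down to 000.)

172

  ###|#  b7=1 t=0,i=12
  ##.|.  b6=0 t=0,i=14
  #.#|#  b5=1 t=0,i=0
  #..|.  b4=0 t=0,i=4
  .##|#  b3=1 t=0,i=11
  .#.|#  b2=1 t=0,i=1
  ..#|.  b1=0 t=0,i=7
  ...|.  b0=0 t=0,i=5
  bits 10101100 = 172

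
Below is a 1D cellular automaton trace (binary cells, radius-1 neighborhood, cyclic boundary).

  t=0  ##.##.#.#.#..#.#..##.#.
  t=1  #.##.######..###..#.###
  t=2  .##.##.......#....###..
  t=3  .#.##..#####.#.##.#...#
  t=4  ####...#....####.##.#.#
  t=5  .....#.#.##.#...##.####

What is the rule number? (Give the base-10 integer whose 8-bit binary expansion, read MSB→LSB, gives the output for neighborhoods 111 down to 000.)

  ###|.  b7=0 t=1,i=6
  ##.|.  b6=0 t=0,i=1
  #.#|#  b5=1 t=0,i=2
  #..|.  b4=0 t=0,i=11
  .##|#  b3=1 t=0,i=0
  .#.|#  b2=1 t=0,i=6
  ..#|.  b1=0 t=0,i=12
  ...|#  b0=1 t=2,i=7
  bits 00101101 = 45

45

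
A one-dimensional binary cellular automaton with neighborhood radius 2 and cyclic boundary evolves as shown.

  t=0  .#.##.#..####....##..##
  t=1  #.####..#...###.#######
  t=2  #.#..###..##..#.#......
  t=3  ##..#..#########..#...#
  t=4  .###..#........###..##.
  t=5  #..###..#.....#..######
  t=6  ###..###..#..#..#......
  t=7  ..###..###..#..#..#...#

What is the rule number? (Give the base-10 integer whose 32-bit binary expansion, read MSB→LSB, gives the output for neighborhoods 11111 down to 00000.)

936328300

  nb #####: next=.  (t=1,i=18, bit31=0)
  nb ####.: next=.  (t=0,i=11, bit30=0)
  nb ###.#: next=#  (t=1,i=0, bit29=1)
  nb ###..: next=#  (t=0,i=12, bit28=1)
  nb ##.##: next=.  (t=1,i=1, bit27=0)
  nb ##.#.: next=#  (t=0,i=0, bit26=1)
  nb ##..#: next=#  (t=0,i=19, bit25=1)
  nb ##...: next=#  (t=0,i=13, bit24=1)
  nb #.###: next=#  (t=1,i=2, bit23=1)
  nb #.##.: next=#  (t=0,i=3, bit22=1)
  nb #.#.#: next=.  (t=0,i=1, bit21=0)
  nb #.#..: next=.  (t=0,i=6, bit20=0)
  nb #..##: next=#  (t=0,i=8, bit19=1)
  nb #..#.: next=#  (t=1,i=7, bit18=1)
  nb #...#: next=#  (t=1,i=10, bit17=1)
  nb #....: next=#  (t=0,i=14, bit16=1)
  nb .####: next=.  (t=0,i=10, bit15=0)
  nb .###.: next=.  (t=1,i=13, bit14=0)
  nb .##.#: next=#  (t=0,i=4, bit13=1)
  nb .##..: next=#  (t=0,i=18, bit12=1)
  nb .#.##: next=#  (t=0,i=2, bit11=1)
  nb .#.#.: next=#  (t=2,i=1, bit10=1)
  nb .#..#: next=.  (t=0,i=7, bit9=0)
  nb .#...: next=.  (t=1,i=9, bit8=0)
  nb ..###: next=.  (t=0,i=9, bit7=0)
  nb ..##.: next=#  (t=0,i=17, bit6=1)
  nb ..#.#: next=#  (t=2,i=0, bit5=1)
  nb ..#..: next=.  (t=1,i=8, bit4=0)
  nb ...##: next=#  (t=0,i=16, bit3=1)
  nb ...#.: next=#  (t=2,i=22, bit2=1)
  nb ....#: next=.  (t=0,i=15, bit1=0)
  nb .....: next=.  (t=2,i=19, bit0=0)
  bits 00110111110011110011110001101100 = 936328300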